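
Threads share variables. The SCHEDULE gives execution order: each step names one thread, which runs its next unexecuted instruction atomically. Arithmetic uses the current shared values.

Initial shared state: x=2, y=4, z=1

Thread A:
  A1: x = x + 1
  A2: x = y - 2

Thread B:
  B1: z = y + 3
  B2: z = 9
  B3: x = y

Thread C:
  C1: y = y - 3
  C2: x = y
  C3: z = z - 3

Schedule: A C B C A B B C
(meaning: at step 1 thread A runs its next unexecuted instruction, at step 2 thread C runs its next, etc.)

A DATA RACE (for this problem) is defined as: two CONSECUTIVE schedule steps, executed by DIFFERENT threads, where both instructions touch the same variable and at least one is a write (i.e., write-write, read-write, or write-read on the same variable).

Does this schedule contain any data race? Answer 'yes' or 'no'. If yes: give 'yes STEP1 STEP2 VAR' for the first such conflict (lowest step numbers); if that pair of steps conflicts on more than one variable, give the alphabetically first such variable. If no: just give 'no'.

Steps 1,2: A(r=x,w=x) vs C(r=y,w=y). No conflict.
Steps 2,3: C(y = y - 3) vs B(z = y + 3). RACE on y (W-R).
Steps 3,4: B(r=y,w=z) vs C(r=y,w=x). No conflict.
Steps 4,5: C(x = y) vs A(x = y - 2). RACE on x (W-W).
Steps 5,6: A(r=y,w=x) vs B(r=-,w=z). No conflict.
Steps 6,7: same thread (B). No race.
Steps 7,8: B(r=y,w=x) vs C(r=z,w=z). No conflict.
First conflict at steps 2,3.

Answer: yes 2 3 y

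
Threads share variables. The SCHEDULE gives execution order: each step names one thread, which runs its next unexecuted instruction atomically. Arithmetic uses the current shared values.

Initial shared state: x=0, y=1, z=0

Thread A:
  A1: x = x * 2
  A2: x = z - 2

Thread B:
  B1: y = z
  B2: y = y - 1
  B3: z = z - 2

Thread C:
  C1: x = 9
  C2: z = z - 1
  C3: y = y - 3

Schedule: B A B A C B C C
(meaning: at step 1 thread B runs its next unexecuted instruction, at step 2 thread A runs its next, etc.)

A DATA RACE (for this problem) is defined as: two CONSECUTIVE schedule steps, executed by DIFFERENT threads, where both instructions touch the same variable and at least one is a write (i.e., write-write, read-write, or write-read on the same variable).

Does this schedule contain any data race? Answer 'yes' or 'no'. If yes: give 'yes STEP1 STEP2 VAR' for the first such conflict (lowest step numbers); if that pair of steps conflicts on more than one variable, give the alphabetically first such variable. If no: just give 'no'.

Answer: yes 4 5 x

Derivation:
Steps 1,2: B(r=z,w=y) vs A(r=x,w=x). No conflict.
Steps 2,3: A(r=x,w=x) vs B(r=y,w=y). No conflict.
Steps 3,4: B(r=y,w=y) vs A(r=z,w=x). No conflict.
Steps 4,5: A(x = z - 2) vs C(x = 9). RACE on x (W-W).
Steps 5,6: C(r=-,w=x) vs B(r=z,w=z). No conflict.
Steps 6,7: B(z = z - 2) vs C(z = z - 1). RACE on z (W-W).
Steps 7,8: same thread (C). No race.
First conflict at steps 4,5.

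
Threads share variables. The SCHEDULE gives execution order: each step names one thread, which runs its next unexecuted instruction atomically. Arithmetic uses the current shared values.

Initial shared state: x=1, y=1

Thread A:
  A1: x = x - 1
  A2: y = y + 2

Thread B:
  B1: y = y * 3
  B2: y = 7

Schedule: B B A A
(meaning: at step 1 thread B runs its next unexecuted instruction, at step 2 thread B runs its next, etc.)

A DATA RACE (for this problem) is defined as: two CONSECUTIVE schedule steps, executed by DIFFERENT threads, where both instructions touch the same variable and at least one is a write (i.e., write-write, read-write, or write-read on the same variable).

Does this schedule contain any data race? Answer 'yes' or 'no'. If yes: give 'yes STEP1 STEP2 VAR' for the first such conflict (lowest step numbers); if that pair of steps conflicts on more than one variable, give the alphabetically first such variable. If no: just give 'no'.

Steps 1,2: same thread (B). No race.
Steps 2,3: B(r=-,w=y) vs A(r=x,w=x). No conflict.
Steps 3,4: same thread (A). No race.

Answer: no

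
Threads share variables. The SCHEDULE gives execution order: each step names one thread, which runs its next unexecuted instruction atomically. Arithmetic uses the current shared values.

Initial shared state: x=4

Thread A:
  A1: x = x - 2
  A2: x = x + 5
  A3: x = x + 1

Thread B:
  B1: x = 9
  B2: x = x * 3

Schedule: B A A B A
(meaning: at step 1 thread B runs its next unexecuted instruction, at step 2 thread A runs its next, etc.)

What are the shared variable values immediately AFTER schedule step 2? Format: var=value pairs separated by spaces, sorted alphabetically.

Answer: x=7

Derivation:
Step 1: thread B executes B1 (x = 9). Shared: x=9. PCs: A@0 B@1
Step 2: thread A executes A1 (x = x - 2). Shared: x=7. PCs: A@1 B@1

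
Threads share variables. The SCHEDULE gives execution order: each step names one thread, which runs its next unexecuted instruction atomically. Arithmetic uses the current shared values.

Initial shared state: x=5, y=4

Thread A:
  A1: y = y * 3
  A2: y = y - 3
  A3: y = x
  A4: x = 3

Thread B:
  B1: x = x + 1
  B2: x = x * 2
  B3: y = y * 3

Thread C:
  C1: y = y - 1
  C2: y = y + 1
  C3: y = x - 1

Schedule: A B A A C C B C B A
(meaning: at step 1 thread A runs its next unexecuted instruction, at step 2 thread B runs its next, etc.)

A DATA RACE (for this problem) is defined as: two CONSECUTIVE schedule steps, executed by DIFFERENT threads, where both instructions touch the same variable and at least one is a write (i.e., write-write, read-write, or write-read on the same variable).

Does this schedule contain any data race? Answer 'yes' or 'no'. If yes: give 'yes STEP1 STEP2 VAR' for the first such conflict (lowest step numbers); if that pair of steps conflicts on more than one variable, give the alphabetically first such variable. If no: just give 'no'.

Answer: yes 4 5 y

Derivation:
Steps 1,2: A(r=y,w=y) vs B(r=x,w=x). No conflict.
Steps 2,3: B(r=x,w=x) vs A(r=y,w=y). No conflict.
Steps 3,4: same thread (A). No race.
Steps 4,5: A(y = x) vs C(y = y - 1). RACE on y (W-W).
Steps 5,6: same thread (C). No race.
Steps 6,7: C(r=y,w=y) vs B(r=x,w=x). No conflict.
Steps 7,8: B(x = x * 2) vs C(y = x - 1). RACE on x (W-R).
Steps 8,9: C(y = x - 1) vs B(y = y * 3). RACE on y (W-W).
Steps 9,10: B(r=y,w=y) vs A(r=-,w=x). No conflict.
First conflict at steps 4,5.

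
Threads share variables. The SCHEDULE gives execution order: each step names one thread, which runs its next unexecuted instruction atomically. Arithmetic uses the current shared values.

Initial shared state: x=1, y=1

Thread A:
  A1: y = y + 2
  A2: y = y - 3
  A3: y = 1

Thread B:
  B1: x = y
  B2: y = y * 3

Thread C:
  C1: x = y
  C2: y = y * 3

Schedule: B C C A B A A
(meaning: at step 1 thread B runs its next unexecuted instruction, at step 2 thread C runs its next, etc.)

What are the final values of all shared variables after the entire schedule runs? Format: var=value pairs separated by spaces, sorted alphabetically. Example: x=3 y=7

Answer: x=1 y=1

Derivation:
Step 1: thread B executes B1 (x = y). Shared: x=1 y=1. PCs: A@0 B@1 C@0
Step 2: thread C executes C1 (x = y). Shared: x=1 y=1. PCs: A@0 B@1 C@1
Step 3: thread C executes C2 (y = y * 3). Shared: x=1 y=3. PCs: A@0 B@1 C@2
Step 4: thread A executes A1 (y = y + 2). Shared: x=1 y=5. PCs: A@1 B@1 C@2
Step 5: thread B executes B2 (y = y * 3). Shared: x=1 y=15. PCs: A@1 B@2 C@2
Step 6: thread A executes A2 (y = y - 3). Shared: x=1 y=12. PCs: A@2 B@2 C@2
Step 7: thread A executes A3 (y = 1). Shared: x=1 y=1. PCs: A@3 B@2 C@2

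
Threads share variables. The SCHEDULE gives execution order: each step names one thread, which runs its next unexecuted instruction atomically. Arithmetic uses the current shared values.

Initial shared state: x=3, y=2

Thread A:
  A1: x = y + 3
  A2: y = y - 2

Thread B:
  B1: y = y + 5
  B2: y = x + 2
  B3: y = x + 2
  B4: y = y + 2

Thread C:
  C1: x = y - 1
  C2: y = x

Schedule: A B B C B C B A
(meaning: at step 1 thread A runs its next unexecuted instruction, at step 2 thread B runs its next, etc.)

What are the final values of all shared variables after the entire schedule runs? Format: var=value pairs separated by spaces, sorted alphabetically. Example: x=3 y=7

Answer: x=6 y=6

Derivation:
Step 1: thread A executes A1 (x = y + 3). Shared: x=5 y=2. PCs: A@1 B@0 C@0
Step 2: thread B executes B1 (y = y + 5). Shared: x=5 y=7. PCs: A@1 B@1 C@0
Step 3: thread B executes B2 (y = x + 2). Shared: x=5 y=7. PCs: A@1 B@2 C@0
Step 4: thread C executes C1 (x = y - 1). Shared: x=6 y=7. PCs: A@1 B@2 C@1
Step 5: thread B executes B3 (y = x + 2). Shared: x=6 y=8. PCs: A@1 B@3 C@1
Step 6: thread C executes C2 (y = x). Shared: x=6 y=6. PCs: A@1 B@3 C@2
Step 7: thread B executes B4 (y = y + 2). Shared: x=6 y=8. PCs: A@1 B@4 C@2
Step 8: thread A executes A2 (y = y - 2). Shared: x=6 y=6. PCs: A@2 B@4 C@2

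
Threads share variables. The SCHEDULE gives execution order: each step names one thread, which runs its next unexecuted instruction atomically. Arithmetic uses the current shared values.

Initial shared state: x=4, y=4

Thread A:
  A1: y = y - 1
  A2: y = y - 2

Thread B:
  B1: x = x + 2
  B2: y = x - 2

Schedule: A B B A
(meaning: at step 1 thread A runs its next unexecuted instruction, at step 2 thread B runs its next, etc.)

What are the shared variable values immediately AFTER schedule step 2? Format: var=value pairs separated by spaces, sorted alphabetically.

Step 1: thread A executes A1 (y = y - 1). Shared: x=4 y=3. PCs: A@1 B@0
Step 2: thread B executes B1 (x = x + 2). Shared: x=6 y=3. PCs: A@1 B@1

Answer: x=6 y=3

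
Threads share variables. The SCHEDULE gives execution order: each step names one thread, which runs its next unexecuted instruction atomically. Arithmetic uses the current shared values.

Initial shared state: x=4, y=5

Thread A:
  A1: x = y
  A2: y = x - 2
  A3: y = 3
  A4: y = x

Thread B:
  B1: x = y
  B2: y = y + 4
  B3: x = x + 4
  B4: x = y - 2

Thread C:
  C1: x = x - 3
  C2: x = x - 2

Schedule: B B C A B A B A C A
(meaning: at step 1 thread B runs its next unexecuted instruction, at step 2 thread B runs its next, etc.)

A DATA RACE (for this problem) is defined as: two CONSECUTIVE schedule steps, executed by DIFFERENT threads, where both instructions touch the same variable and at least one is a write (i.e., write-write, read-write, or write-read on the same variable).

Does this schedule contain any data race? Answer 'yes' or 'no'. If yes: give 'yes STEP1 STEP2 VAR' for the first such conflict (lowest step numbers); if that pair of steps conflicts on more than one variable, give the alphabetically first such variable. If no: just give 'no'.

Answer: yes 3 4 x

Derivation:
Steps 1,2: same thread (B). No race.
Steps 2,3: B(r=y,w=y) vs C(r=x,w=x). No conflict.
Steps 3,4: C(x = x - 3) vs A(x = y). RACE on x (W-W).
Steps 4,5: A(x = y) vs B(x = x + 4). RACE on x (W-W).
Steps 5,6: B(x = x + 4) vs A(y = x - 2). RACE on x (W-R).
Steps 6,7: A(y = x - 2) vs B(x = y - 2). RACE on x (R-W), y (W-R). Multiple vars; alphabetically first is x.
Steps 7,8: B(x = y - 2) vs A(y = 3). RACE on y (R-W).
Steps 8,9: A(r=-,w=y) vs C(r=x,w=x). No conflict.
Steps 9,10: C(x = x - 2) vs A(y = x). RACE on x (W-R).
First conflict at steps 3,4.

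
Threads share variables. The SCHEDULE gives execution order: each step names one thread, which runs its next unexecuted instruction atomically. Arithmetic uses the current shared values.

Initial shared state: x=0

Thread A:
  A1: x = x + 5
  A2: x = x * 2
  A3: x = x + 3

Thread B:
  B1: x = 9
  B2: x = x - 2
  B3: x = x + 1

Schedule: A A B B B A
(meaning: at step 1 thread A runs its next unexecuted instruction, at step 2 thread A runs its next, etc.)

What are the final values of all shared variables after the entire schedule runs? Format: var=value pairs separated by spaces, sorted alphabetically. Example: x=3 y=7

Step 1: thread A executes A1 (x = x + 5). Shared: x=5. PCs: A@1 B@0
Step 2: thread A executes A2 (x = x * 2). Shared: x=10. PCs: A@2 B@0
Step 3: thread B executes B1 (x = 9). Shared: x=9. PCs: A@2 B@1
Step 4: thread B executes B2 (x = x - 2). Shared: x=7. PCs: A@2 B@2
Step 5: thread B executes B3 (x = x + 1). Shared: x=8. PCs: A@2 B@3
Step 6: thread A executes A3 (x = x + 3). Shared: x=11. PCs: A@3 B@3

Answer: x=11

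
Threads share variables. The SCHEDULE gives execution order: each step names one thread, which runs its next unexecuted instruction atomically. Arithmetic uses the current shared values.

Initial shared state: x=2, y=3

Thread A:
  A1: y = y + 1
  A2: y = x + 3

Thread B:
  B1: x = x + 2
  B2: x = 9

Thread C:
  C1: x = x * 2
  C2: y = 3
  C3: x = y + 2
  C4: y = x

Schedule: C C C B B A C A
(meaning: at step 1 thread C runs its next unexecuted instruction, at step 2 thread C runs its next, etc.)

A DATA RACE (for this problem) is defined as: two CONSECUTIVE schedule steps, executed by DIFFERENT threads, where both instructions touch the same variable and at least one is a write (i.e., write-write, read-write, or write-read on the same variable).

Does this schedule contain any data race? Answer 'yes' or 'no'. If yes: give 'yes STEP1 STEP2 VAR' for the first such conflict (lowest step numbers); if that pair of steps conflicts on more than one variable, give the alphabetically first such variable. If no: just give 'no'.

Answer: yes 3 4 x

Derivation:
Steps 1,2: same thread (C). No race.
Steps 2,3: same thread (C). No race.
Steps 3,4: C(x = y + 2) vs B(x = x + 2). RACE on x (W-W).
Steps 4,5: same thread (B). No race.
Steps 5,6: B(r=-,w=x) vs A(r=y,w=y). No conflict.
Steps 6,7: A(y = y + 1) vs C(y = x). RACE on y (W-W).
Steps 7,8: C(y = x) vs A(y = x + 3). RACE on y (W-W).
First conflict at steps 3,4.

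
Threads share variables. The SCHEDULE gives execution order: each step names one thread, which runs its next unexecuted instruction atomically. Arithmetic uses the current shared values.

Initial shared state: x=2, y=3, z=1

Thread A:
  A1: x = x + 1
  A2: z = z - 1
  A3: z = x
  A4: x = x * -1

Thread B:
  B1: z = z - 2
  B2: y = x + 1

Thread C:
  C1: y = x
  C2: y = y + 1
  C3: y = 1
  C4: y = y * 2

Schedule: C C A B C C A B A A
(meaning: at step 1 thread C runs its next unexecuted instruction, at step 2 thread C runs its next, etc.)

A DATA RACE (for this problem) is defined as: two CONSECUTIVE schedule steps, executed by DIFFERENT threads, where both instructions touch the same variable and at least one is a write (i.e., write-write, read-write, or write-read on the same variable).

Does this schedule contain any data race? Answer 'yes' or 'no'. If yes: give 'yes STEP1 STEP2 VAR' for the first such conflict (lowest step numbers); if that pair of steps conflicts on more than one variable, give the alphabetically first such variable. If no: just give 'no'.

Steps 1,2: same thread (C). No race.
Steps 2,3: C(r=y,w=y) vs A(r=x,w=x). No conflict.
Steps 3,4: A(r=x,w=x) vs B(r=z,w=z). No conflict.
Steps 4,5: B(r=z,w=z) vs C(r=-,w=y). No conflict.
Steps 5,6: same thread (C). No race.
Steps 6,7: C(r=y,w=y) vs A(r=z,w=z). No conflict.
Steps 7,8: A(r=z,w=z) vs B(r=x,w=y). No conflict.
Steps 8,9: B(r=x,w=y) vs A(r=x,w=z). No conflict.
Steps 9,10: same thread (A). No race.

Answer: no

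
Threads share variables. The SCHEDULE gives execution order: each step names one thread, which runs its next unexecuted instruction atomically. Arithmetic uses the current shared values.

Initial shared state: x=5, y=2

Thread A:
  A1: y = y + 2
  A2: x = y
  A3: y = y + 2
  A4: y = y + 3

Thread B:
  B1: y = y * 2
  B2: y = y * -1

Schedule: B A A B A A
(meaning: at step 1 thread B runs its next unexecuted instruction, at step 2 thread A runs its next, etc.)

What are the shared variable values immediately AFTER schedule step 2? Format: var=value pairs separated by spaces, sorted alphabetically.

Step 1: thread B executes B1 (y = y * 2). Shared: x=5 y=4. PCs: A@0 B@1
Step 2: thread A executes A1 (y = y + 2). Shared: x=5 y=6. PCs: A@1 B@1

Answer: x=5 y=6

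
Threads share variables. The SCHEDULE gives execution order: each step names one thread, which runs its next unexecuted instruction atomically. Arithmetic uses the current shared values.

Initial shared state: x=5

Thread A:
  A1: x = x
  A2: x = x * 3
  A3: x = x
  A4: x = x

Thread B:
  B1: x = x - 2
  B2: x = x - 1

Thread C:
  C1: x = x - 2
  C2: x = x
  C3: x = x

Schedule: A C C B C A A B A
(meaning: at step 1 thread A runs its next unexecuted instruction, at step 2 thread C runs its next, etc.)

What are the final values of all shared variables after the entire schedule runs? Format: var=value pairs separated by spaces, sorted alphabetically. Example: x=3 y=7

Answer: x=2

Derivation:
Step 1: thread A executes A1 (x = x). Shared: x=5. PCs: A@1 B@0 C@0
Step 2: thread C executes C1 (x = x - 2). Shared: x=3. PCs: A@1 B@0 C@1
Step 3: thread C executes C2 (x = x). Shared: x=3. PCs: A@1 B@0 C@2
Step 4: thread B executes B1 (x = x - 2). Shared: x=1. PCs: A@1 B@1 C@2
Step 5: thread C executes C3 (x = x). Shared: x=1. PCs: A@1 B@1 C@3
Step 6: thread A executes A2 (x = x * 3). Shared: x=3. PCs: A@2 B@1 C@3
Step 7: thread A executes A3 (x = x). Shared: x=3. PCs: A@3 B@1 C@3
Step 8: thread B executes B2 (x = x - 1). Shared: x=2. PCs: A@3 B@2 C@3
Step 9: thread A executes A4 (x = x). Shared: x=2. PCs: A@4 B@2 C@3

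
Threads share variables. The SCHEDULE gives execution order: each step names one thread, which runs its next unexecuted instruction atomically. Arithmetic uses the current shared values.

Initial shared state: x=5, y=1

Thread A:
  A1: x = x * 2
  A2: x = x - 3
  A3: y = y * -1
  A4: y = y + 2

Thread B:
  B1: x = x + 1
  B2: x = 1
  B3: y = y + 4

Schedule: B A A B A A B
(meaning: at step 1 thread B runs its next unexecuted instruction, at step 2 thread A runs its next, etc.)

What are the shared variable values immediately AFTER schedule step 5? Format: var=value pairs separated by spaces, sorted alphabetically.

Step 1: thread B executes B1 (x = x + 1). Shared: x=6 y=1. PCs: A@0 B@1
Step 2: thread A executes A1 (x = x * 2). Shared: x=12 y=1. PCs: A@1 B@1
Step 3: thread A executes A2 (x = x - 3). Shared: x=9 y=1. PCs: A@2 B@1
Step 4: thread B executes B2 (x = 1). Shared: x=1 y=1. PCs: A@2 B@2
Step 5: thread A executes A3 (y = y * -1). Shared: x=1 y=-1. PCs: A@3 B@2

Answer: x=1 y=-1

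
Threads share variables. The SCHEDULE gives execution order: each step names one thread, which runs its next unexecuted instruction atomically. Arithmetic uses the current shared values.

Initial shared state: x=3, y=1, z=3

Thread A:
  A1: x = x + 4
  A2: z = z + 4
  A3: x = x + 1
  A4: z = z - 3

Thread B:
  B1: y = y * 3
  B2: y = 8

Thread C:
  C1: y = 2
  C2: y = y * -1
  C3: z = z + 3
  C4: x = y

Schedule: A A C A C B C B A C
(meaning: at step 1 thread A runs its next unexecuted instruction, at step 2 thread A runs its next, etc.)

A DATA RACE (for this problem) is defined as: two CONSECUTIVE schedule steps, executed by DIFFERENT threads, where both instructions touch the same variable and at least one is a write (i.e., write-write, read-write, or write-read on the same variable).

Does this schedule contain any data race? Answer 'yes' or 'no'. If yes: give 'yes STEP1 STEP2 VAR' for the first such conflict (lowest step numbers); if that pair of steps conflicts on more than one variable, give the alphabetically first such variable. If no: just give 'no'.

Steps 1,2: same thread (A). No race.
Steps 2,3: A(r=z,w=z) vs C(r=-,w=y). No conflict.
Steps 3,4: C(r=-,w=y) vs A(r=x,w=x). No conflict.
Steps 4,5: A(r=x,w=x) vs C(r=y,w=y). No conflict.
Steps 5,6: C(y = y * -1) vs B(y = y * 3). RACE on y (W-W).
Steps 6,7: B(r=y,w=y) vs C(r=z,w=z). No conflict.
Steps 7,8: C(r=z,w=z) vs B(r=-,w=y). No conflict.
Steps 8,9: B(r=-,w=y) vs A(r=z,w=z). No conflict.
Steps 9,10: A(r=z,w=z) vs C(r=y,w=x). No conflict.
First conflict at steps 5,6.

Answer: yes 5 6 y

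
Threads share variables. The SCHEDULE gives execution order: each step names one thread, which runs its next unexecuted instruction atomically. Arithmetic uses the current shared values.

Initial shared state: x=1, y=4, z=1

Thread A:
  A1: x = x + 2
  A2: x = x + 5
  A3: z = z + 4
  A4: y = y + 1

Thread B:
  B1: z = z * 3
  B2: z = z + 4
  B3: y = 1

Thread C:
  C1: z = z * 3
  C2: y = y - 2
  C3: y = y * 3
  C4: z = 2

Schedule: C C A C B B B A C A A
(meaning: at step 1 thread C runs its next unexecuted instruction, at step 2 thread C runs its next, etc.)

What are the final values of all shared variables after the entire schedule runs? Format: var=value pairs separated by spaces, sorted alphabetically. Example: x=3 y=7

Step 1: thread C executes C1 (z = z * 3). Shared: x=1 y=4 z=3. PCs: A@0 B@0 C@1
Step 2: thread C executes C2 (y = y - 2). Shared: x=1 y=2 z=3. PCs: A@0 B@0 C@2
Step 3: thread A executes A1 (x = x + 2). Shared: x=3 y=2 z=3. PCs: A@1 B@0 C@2
Step 4: thread C executes C3 (y = y * 3). Shared: x=3 y=6 z=3. PCs: A@1 B@0 C@3
Step 5: thread B executes B1 (z = z * 3). Shared: x=3 y=6 z=9. PCs: A@1 B@1 C@3
Step 6: thread B executes B2 (z = z + 4). Shared: x=3 y=6 z=13. PCs: A@1 B@2 C@3
Step 7: thread B executes B3 (y = 1). Shared: x=3 y=1 z=13. PCs: A@1 B@3 C@3
Step 8: thread A executes A2 (x = x + 5). Shared: x=8 y=1 z=13. PCs: A@2 B@3 C@3
Step 9: thread C executes C4 (z = 2). Shared: x=8 y=1 z=2. PCs: A@2 B@3 C@4
Step 10: thread A executes A3 (z = z + 4). Shared: x=8 y=1 z=6. PCs: A@3 B@3 C@4
Step 11: thread A executes A4 (y = y + 1). Shared: x=8 y=2 z=6. PCs: A@4 B@3 C@4

Answer: x=8 y=2 z=6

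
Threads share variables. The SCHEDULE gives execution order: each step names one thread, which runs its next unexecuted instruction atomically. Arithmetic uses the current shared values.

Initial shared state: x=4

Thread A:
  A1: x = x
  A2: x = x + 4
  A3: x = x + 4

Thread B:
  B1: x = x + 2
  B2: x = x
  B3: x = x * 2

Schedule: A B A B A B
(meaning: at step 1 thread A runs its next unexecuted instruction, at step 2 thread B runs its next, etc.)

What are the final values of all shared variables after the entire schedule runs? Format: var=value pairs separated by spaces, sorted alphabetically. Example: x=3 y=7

Answer: x=28

Derivation:
Step 1: thread A executes A1 (x = x). Shared: x=4. PCs: A@1 B@0
Step 2: thread B executes B1 (x = x + 2). Shared: x=6. PCs: A@1 B@1
Step 3: thread A executes A2 (x = x + 4). Shared: x=10. PCs: A@2 B@1
Step 4: thread B executes B2 (x = x). Shared: x=10. PCs: A@2 B@2
Step 5: thread A executes A3 (x = x + 4). Shared: x=14. PCs: A@3 B@2
Step 6: thread B executes B3 (x = x * 2). Shared: x=28. PCs: A@3 B@3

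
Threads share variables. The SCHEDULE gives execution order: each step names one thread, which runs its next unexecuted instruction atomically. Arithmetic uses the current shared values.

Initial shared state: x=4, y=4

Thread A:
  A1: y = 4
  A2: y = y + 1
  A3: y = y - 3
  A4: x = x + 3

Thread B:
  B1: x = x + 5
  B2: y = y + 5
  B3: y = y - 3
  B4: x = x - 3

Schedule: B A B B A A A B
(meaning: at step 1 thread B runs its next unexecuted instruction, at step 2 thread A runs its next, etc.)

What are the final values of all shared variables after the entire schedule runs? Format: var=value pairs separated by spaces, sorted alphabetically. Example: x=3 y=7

Answer: x=9 y=4

Derivation:
Step 1: thread B executes B1 (x = x + 5). Shared: x=9 y=4. PCs: A@0 B@1
Step 2: thread A executes A1 (y = 4). Shared: x=9 y=4. PCs: A@1 B@1
Step 3: thread B executes B2 (y = y + 5). Shared: x=9 y=9. PCs: A@1 B@2
Step 4: thread B executes B3 (y = y - 3). Shared: x=9 y=6. PCs: A@1 B@3
Step 5: thread A executes A2 (y = y + 1). Shared: x=9 y=7. PCs: A@2 B@3
Step 6: thread A executes A3 (y = y - 3). Shared: x=9 y=4. PCs: A@3 B@3
Step 7: thread A executes A4 (x = x + 3). Shared: x=12 y=4. PCs: A@4 B@3
Step 8: thread B executes B4 (x = x - 3). Shared: x=9 y=4. PCs: A@4 B@4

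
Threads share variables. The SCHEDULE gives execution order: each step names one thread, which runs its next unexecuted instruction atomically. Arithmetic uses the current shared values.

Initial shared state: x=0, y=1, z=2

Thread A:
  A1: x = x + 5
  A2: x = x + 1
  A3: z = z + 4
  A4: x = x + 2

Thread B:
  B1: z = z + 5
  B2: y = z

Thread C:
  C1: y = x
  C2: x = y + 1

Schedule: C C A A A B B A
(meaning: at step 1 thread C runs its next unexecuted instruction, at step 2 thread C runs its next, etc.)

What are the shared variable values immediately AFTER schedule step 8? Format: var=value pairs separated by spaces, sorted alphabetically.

Step 1: thread C executes C1 (y = x). Shared: x=0 y=0 z=2. PCs: A@0 B@0 C@1
Step 2: thread C executes C2 (x = y + 1). Shared: x=1 y=0 z=2. PCs: A@0 B@0 C@2
Step 3: thread A executes A1 (x = x + 5). Shared: x=6 y=0 z=2. PCs: A@1 B@0 C@2
Step 4: thread A executes A2 (x = x + 1). Shared: x=7 y=0 z=2. PCs: A@2 B@0 C@2
Step 5: thread A executes A3 (z = z + 4). Shared: x=7 y=0 z=6. PCs: A@3 B@0 C@2
Step 6: thread B executes B1 (z = z + 5). Shared: x=7 y=0 z=11. PCs: A@3 B@1 C@2
Step 7: thread B executes B2 (y = z). Shared: x=7 y=11 z=11. PCs: A@3 B@2 C@2
Step 8: thread A executes A4 (x = x + 2). Shared: x=9 y=11 z=11. PCs: A@4 B@2 C@2

Answer: x=9 y=11 z=11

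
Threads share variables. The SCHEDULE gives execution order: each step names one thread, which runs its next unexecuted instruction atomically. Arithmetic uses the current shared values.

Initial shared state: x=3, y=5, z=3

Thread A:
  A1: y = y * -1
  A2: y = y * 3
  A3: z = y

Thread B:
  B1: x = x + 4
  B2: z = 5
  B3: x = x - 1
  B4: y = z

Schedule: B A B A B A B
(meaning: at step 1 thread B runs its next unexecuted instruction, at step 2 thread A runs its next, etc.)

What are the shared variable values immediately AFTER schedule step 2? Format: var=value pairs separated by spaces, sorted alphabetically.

Answer: x=7 y=-5 z=3

Derivation:
Step 1: thread B executes B1 (x = x + 4). Shared: x=7 y=5 z=3. PCs: A@0 B@1
Step 2: thread A executes A1 (y = y * -1). Shared: x=7 y=-5 z=3. PCs: A@1 B@1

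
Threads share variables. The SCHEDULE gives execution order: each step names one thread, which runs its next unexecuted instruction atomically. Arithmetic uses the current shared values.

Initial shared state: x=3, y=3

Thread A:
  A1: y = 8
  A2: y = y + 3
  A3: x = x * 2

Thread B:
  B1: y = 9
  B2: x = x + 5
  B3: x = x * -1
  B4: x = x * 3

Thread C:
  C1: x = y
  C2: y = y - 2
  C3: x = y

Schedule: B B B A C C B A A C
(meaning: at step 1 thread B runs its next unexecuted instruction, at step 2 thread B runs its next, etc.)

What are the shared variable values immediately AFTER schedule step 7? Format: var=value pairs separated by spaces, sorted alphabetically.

Answer: x=24 y=6

Derivation:
Step 1: thread B executes B1 (y = 9). Shared: x=3 y=9. PCs: A@0 B@1 C@0
Step 2: thread B executes B2 (x = x + 5). Shared: x=8 y=9. PCs: A@0 B@2 C@0
Step 3: thread B executes B3 (x = x * -1). Shared: x=-8 y=9. PCs: A@0 B@3 C@0
Step 4: thread A executes A1 (y = 8). Shared: x=-8 y=8. PCs: A@1 B@3 C@0
Step 5: thread C executes C1 (x = y). Shared: x=8 y=8. PCs: A@1 B@3 C@1
Step 6: thread C executes C2 (y = y - 2). Shared: x=8 y=6. PCs: A@1 B@3 C@2
Step 7: thread B executes B4 (x = x * 3). Shared: x=24 y=6. PCs: A@1 B@4 C@2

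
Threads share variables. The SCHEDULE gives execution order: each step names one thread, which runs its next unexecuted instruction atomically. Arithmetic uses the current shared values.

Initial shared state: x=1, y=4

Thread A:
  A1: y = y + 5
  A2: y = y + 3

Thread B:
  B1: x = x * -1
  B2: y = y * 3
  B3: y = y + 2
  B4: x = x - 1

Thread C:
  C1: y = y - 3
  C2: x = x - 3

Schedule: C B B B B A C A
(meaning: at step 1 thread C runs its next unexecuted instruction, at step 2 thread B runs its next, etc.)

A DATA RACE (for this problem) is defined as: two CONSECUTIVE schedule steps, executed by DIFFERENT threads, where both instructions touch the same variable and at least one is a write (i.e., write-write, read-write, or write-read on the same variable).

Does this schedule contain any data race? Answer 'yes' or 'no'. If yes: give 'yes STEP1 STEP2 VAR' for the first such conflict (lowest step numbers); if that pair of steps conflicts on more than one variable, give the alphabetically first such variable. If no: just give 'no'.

Steps 1,2: C(r=y,w=y) vs B(r=x,w=x). No conflict.
Steps 2,3: same thread (B). No race.
Steps 3,4: same thread (B). No race.
Steps 4,5: same thread (B). No race.
Steps 5,6: B(r=x,w=x) vs A(r=y,w=y). No conflict.
Steps 6,7: A(r=y,w=y) vs C(r=x,w=x). No conflict.
Steps 7,8: C(r=x,w=x) vs A(r=y,w=y). No conflict.

Answer: no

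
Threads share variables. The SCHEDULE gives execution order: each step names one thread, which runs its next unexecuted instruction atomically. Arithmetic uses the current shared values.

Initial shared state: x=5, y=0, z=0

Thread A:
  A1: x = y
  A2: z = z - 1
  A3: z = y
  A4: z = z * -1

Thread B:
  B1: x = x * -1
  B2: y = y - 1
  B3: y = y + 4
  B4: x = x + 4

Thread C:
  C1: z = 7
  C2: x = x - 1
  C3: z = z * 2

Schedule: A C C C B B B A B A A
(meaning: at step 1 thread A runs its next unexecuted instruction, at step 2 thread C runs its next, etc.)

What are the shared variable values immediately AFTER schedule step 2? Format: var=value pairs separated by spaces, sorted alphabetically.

Step 1: thread A executes A1 (x = y). Shared: x=0 y=0 z=0. PCs: A@1 B@0 C@0
Step 2: thread C executes C1 (z = 7). Shared: x=0 y=0 z=7. PCs: A@1 B@0 C@1

Answer: x=0 y=0 z=7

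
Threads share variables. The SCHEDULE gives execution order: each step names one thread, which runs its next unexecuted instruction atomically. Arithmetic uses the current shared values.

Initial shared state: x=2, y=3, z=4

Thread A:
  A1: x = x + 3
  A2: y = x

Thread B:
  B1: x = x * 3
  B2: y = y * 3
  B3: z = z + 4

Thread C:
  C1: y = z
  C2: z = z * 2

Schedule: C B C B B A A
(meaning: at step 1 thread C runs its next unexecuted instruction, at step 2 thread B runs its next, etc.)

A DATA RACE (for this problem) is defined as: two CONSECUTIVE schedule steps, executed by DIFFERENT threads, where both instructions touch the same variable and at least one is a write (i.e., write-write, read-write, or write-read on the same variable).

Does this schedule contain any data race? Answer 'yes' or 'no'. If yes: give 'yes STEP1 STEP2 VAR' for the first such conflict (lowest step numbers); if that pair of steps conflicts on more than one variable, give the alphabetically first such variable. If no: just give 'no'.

Steps 1,2: C(r=z,w=y) vs B(r=x,w=x). No conflict.
Steps 2,3: B(r=x,w=x) vs C(r=z,w=z). No conflict.
Steps 3,4: C(r=z,w=z) vs B(r=y,w=y). No conflict.
Steps 4,5: same thread (B). No race.
Steps 5,6: B(r=z,w=z) vs A(r=x,w=x). No conflict.
Steps 6,7: same thread (A). No race.

Answer: no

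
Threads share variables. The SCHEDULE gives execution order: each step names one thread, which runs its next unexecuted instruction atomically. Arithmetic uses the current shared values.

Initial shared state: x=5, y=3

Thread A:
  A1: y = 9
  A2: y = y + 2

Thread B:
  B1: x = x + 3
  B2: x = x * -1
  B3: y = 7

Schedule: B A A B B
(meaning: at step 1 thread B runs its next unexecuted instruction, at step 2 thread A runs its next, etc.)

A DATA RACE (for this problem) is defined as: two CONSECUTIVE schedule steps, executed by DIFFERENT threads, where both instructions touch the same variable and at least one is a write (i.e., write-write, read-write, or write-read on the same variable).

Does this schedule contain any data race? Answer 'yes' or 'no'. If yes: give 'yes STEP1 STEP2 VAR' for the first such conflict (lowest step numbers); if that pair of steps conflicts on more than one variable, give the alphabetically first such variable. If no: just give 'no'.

Answer: no

Derivation:
Steps 1,2: B(r=x,w=x) vs A(r=-,w=y). No conflict.
Steps 2,3: same thread (A). No race.
Steps 3,4: A(r=y,w=y) vs B(r=x,w=x). No conflict.
Steps 4,5: same thread (B). No race.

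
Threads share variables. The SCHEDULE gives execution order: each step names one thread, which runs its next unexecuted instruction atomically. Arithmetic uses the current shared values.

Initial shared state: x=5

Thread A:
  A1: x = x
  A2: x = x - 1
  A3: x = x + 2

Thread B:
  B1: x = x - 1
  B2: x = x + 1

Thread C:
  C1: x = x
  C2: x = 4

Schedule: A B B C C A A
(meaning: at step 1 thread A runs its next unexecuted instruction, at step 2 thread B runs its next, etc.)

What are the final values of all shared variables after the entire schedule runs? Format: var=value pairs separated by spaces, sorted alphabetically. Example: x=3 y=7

Answer: x=5

Derivation:
Step 1: thread A executes A1 (x = x). Shared: x=5. PCs: A@1 B@0 C@0
Step 2: thread B executes B1 (x = x - 1). Shared: x=4. PCs: A@1 B@1 C@0
Step 3: thread B executes B2 (x = x + 1). Shared: x=5. PCs: A@1 B@2 C@0
Step 4: thread C executes C1 (x = x). Shared: x=5. PCs: A@1 B@2 C@1
Step 5: thread C executes C2 (x = 4). Shared: x=4. PCs: A@1 B@2 C@2
Step 6: thread A executes A2 (x = x - 1). Shared: x=3. PCs: A@2 B@2 C@2
Step 7: thread A executes A3 (x = x + 2). Shared: x=5. PCs: A@3 B@2 C@2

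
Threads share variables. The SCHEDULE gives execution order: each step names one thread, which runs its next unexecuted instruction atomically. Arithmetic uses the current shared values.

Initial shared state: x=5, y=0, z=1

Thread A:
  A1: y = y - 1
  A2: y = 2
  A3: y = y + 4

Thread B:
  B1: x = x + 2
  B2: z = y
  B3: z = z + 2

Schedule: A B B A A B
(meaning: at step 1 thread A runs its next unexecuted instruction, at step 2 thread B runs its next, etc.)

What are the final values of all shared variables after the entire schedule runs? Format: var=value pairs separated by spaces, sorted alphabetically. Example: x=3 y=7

Answer: x=7 y=6 z=1

Derivation:
Step 1: thread A executes A1 (y = y - 1). Shared: x=5 y=-1 z=1. PCs: A@1 B@0
Step 2: thread B executes B1 (x = x + 2). Shared: x=7 y=-1 z=1. PCs: A@1 B@1
Step 3: thread B executes B2 (z = y). Shared: x=7 y=-1 z=-1. PCs: A@1 B@2
Step 4: thread A executes A2 (y = 2). Shared: x=7 y=2 z=-1. PCs: A@2 B@2
Step 5: thread A executes A3 (y = y + 4). Shared: x=7 y=6 z=-1. PCs: A@3 B@2
Step 6: thread B executes B3 (z = z + 2). Shared: x=7 y=6 z=1. PCs: A@3 B@3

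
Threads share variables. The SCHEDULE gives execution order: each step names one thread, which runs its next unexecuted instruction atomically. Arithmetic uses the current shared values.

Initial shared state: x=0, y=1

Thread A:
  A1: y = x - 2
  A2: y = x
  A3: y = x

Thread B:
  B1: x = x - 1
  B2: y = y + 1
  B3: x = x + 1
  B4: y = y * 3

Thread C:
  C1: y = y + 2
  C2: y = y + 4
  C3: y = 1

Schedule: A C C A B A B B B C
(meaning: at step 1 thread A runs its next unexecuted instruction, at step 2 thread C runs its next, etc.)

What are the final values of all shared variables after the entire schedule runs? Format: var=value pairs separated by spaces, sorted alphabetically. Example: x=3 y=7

Answer: x=0 y=1

Derivation:
Step 1: thread A executes A1 (y = x - 2). Shared: x=0 y=-2. PCs: A@1 B@0 C@0
Step 2: thread C executes C1 (y = y + 2). Shared: x=0 y=0. PCs: A@1 B@0 C@1
Step 3: thread C executes C2 (y = y + 4). Shared: x=0 y=4. PCs: A@1 B@0 C@2
Step 4: thread A executes A2 (y = x). Shared: x=0 y=0. PCs: A@2 B@0 C@2
Step 5: thread B executes B1 (x = x - 1). Shared: x=-1 y=0. PCs: A@2 B@1 C@2
Step 6: thread A executes A3 (y = x). Shared: x=-1 y=-1. PCs: A@3 B@1 C@2
Step 7: thread B executes B2 (y = y + 1). Shared: x=-1 y=0. PCs: A@3 B@2 C@2
Step 8: thread B executes B3 (x = x + 1). Shared: x=0 y=0. PCs: A@3 B@3 C@2
Step 9: thread B executes B4 (y = y * 3). Shared: x=0 y=0. PCs: A@3 B@4 C@2
Step 10: thread C executes C3 (y = 1). Shared: x=0 y=1. PCs: A@3 B@4 C@3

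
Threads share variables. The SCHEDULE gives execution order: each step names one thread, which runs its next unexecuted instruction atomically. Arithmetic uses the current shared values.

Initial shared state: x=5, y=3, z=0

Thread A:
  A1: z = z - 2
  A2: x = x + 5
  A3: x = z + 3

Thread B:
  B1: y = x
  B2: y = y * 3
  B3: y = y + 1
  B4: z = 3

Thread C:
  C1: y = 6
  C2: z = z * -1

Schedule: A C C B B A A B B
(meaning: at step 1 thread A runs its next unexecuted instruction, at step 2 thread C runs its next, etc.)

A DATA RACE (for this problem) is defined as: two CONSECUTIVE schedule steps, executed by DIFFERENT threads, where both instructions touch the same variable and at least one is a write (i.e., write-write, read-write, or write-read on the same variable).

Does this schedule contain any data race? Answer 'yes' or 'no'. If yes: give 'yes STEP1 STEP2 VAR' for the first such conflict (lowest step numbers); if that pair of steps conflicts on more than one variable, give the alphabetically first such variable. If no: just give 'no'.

Steps 1,2: A(r=z,w=z) vs C(r=-,w=y). No conflict.
Steps 2,3: same thread (C). No race.
Steps 3,4: C(r=z,w=z) vs B(r=x,w=y). No conflict.
Steps 4,5: same thread (B). No race.
Steps 5,6: B(r=y,w=y) vs A(r=x,w=x). No conflict.
Steps 6,7: same thread (A). No race.
Steps 7,8: A(r=z,w=x) vs B(r=y,w=y). No conflict.
Steps 8,9: same thread (B). No race.

Answer: no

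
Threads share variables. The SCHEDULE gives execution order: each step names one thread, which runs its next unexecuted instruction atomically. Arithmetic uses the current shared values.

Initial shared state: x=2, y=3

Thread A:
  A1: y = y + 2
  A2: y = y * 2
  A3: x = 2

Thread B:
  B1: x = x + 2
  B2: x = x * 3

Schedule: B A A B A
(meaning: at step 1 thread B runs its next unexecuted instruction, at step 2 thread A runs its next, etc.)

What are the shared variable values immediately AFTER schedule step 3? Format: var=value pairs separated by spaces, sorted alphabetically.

Step 1: thread B executes B1 (x = x + 2). Shared: x=4 y=3. PCs: A@0 B@1
Step 2: thread A executes A1 (y = y + 2). Shared: x=4 y=5. PCs: A@1 B@1
Step 3: thread A executes A2 (y = y * 2). Shared: x=4 y=10. PCs: A@2 B@1

Answer: x=4 y=10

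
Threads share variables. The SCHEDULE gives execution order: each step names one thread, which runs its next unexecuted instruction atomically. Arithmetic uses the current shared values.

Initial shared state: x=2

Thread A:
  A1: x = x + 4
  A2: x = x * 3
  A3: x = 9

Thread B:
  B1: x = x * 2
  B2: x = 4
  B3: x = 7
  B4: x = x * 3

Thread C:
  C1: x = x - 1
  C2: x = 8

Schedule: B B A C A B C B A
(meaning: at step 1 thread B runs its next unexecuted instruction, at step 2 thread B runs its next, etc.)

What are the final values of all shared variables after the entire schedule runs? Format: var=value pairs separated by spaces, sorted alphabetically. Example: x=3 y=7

Answer: x=9

Derivation:
Step 1: thread B executes B1 (x = x * 2). Shared: x=4. PCs: A@0 B@1 C@0
Step 2: thread B executes B2 (x = 4). Shared: x=4. PCs: A@0 B@2 C@0
Step 3: thread A executes A1 (x = x + 4). Shared: x=8. PCs: A@1 B@2 C@0
Step 4: thread C executes C1 (x = x - 1). Shared: x=7. PCs: A@1 B@2 C@1
Step 5: thread A executes A2 (x = x * 3). Shared: x=21. PCs: A@2 B@2 C@1
Step 6: thread B executes B3 (x = 7). Shared: x=7. PCs: A@2 B@3 C@1
Step 7: thread C executes C2 (x = 8). Shared: x=8. PCs: A@2 B@3 C@2
Step 8: thread B executes B4 (x = x * 3). Shared: x=24. PCs: A@2 B@4 C@2
Step 9: thread A executes A3 (x = 9). Shared: x=9. PCs: A@3 B@4 C@2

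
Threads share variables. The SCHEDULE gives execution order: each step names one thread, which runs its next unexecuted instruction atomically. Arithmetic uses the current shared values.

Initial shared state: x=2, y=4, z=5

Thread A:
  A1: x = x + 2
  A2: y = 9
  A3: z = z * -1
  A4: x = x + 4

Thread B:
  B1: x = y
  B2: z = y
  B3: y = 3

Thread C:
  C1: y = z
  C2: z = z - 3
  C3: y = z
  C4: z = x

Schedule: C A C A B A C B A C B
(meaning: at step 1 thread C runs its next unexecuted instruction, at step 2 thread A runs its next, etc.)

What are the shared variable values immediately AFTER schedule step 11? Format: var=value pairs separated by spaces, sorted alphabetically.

Step 1: thread C executes C1 (y = z). Shared: x=2 y=5 z=5. PCs: A@0 B@0 C@1
Step 2: thread A executes A1 (x = x + 2). Shared: x=4 y=5 z=5. PCs: A@1 B@0 C@1
Step 3: thread C executes C2 (z = z - 3). Shared: x=4 y=5 z=2. PCs: A@1 B@0 C@2
Step 4: thread A executes A2 (y = 9). Shared: x=4 y=9 z=2. PCs: A@2 B@0 C@2
Step 5: thread B executes B1 (x = y). Shared: x=9 y=9 z=2. PCs: A@2 B@1 C@2
Step 6: thread A executes A3 (z = z * -1). Shared: x=9 y=9 z=-2. PCs: A@3 B@1 C@2
Step 7: thread C executes C3 (y = z). Shared: x=9 y=-2 z=-2. PCs: A@3 B@1 C@3
Step 8: thread B executes B2 (z = y). Shared: x=9 y=-2 z=-2. PCs: A@3 B@2 C@3
Step 9: thread A executes A4 (x = x + 4). Shared: x=13 y=-2 z=-2. PCs: A@4 B@2 C@3
Step 10: thread C executes C4 (z = x). Shared: x=13 y=-2 z=13. PCs: A@4 B@2 C@4
Step 11: thread B executes B3 (y = 3). Shared: x=13 y=3 z=13. PCs: A@4 B@3 C@4

Answer: x=13 y=3 z=13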